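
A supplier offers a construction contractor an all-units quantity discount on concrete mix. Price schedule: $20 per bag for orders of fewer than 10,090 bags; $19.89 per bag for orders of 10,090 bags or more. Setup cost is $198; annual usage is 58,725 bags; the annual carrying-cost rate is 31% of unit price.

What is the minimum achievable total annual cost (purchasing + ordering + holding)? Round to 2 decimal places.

$1,186,507.57

H₁ = 31%×$20 = $6.2000;  H₂ = 31%×$19.89 = $6.1659
EOQ₁ = √(2×58,725×198/6.2000) = 1,936.70  (< 10,090, feasible at tier 1)
EOQ₂ = √(2×58,725×198/6.1659) = 1,942.05  (< 10,090 → use Q = 10,090 at tier-2 price)
TC(tier 1 (EOQ₁), Q≈1,936.7) = $1,186,507.57
TC(tier 2, Q≈10,090.0) = $1,200,299.60
Minimum at tier 1 (EOQ₁): $1,186,507.57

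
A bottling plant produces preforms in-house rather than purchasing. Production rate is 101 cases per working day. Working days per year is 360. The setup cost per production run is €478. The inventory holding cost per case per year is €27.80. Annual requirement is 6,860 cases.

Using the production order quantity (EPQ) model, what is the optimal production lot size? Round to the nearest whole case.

d = 6,860/360 = 19.0556 cases/day;  effective holding cost H(1 − d/p) = 27.8·(1 − 19.0556/101) = 22.55501
Q* = √(2DS / H_eff) = √(2·6,860·478 / 22.55501) ≈ 539.22

539 cases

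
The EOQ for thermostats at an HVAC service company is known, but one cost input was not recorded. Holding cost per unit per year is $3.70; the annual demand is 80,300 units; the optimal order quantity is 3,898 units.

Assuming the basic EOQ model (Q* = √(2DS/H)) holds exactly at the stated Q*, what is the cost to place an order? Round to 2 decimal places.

Since Q* = (2DS/H)^½, squaring gives Q*²·H = 2DS.
S = Q²H / (2D) = 3,898² × 3.7 / (2 × 80,300) = 350.0579

$350.06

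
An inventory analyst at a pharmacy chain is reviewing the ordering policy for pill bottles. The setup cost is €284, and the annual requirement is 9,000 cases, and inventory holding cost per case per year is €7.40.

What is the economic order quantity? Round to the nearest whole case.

831 cases

Optimal lot size Q* = (2 × 9,000 × €284 / €7.4)^½ ≈ 831.15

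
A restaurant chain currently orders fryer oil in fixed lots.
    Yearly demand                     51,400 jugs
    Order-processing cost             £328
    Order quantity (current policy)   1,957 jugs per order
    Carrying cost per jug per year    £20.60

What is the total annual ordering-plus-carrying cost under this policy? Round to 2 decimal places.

£28,771.92

Ordering: D/Q × S = 51,400/1,957 × £328 = £8,614.82
Holding:  Q/2 × H = 1,957/2 × £20.6 = £20,157.10
Total = £8,614.82 + £20,157.10 = £28,771.92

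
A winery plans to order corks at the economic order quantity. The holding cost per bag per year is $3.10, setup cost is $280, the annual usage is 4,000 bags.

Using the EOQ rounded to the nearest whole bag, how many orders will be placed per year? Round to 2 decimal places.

4.71 orders per year

Q* = √(2·D·S / H) = √(2·4,000·280 / 3.1) = √722,580.6 ≈ 850.05 → Q = 850
N = D/Q = 4,000/850 ≈ 4.706 orders/yr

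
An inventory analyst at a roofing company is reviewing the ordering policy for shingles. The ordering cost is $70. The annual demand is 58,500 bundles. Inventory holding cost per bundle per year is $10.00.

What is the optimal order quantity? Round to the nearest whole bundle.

Q* = √(2·D·S / H) = √(2·58,500·70 / 10) = √819,000.0 ≈ 904.99

905 bundles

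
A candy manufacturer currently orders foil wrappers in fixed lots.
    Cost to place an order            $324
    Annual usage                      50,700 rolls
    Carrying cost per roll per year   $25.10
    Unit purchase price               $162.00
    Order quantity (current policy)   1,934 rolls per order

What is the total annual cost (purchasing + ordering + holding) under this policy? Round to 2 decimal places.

$8,246,165.39

Orders/yr = 50,700/1,934 = 26.215; ordering cost = 26.215 × $324 = $8,493.69
Average inventory = 1,934/2 = 967; holding cost = 967 × $25.1 = $24,271.70
Purchase cost = D·C = 50,700 × 162 = $8,213,400.00
Total = $8,493.69 + $24,271.70 + $8,213,400.00 = $8,246,165.39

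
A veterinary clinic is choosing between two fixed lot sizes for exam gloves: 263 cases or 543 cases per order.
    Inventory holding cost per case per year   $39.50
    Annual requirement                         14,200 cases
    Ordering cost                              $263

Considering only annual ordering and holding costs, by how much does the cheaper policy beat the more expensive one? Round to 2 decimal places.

$1,792.28

Annual cost at Q: ordering D·S/Q plus holding Q·H/2.
TC(263) = (14,200/263)×263 + (263/2)×39.5 = $19,394.25
TC(543) = (14,200/543)×263 + (543/2)×39.5 = $17,601.97
|ΔTC| = |$19,394.25 − $17,601.97| = $1,792.28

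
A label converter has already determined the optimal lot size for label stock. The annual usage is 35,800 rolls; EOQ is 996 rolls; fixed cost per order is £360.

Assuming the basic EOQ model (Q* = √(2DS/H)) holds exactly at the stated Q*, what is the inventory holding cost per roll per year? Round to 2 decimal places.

From Q* = √(2DS/H) ⇒ Q*² = 2DS/H.
H = 2DS / Q² = 2 × 35,800 × 360 / 996² = 25.9835

£25.98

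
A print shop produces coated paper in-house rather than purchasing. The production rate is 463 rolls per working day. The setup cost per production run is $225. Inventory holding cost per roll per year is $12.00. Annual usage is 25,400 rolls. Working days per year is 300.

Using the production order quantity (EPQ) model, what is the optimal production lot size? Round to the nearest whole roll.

1,080 rolls

d = 25,400/300 = 84.6667 rolls/day;  effective holding cost H(1 − d/p) = 12·(1 − 84.6667/463) = 9.80562
Q* = √(2DS / H_eff) = √(2·25,400·225 / 9.80562) ≈ 1,079.66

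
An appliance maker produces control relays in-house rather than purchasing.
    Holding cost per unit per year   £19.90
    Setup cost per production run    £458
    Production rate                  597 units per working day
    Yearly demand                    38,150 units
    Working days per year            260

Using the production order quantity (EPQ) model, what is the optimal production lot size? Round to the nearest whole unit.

Daily demand d = 38,150/260 = 146.731; p = 597; 1 − d/p = 0.75422
EPQ = √(2DS / (H(1 − d/p)))
    = √(2 × 38,150 × 458 / (19.9 × 0.75422)) ≈ 1,525.88

1,526 units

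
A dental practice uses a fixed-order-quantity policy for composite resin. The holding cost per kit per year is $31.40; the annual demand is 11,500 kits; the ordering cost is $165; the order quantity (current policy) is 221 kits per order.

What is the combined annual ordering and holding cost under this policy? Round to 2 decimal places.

Annual ordering cost = (D/Q)·S = (11,500/221) × 165 = $8,585.97
Annual holding cost  = (Q/2)·H = (221/2) × 31.4 = $3,469.70
Total = $8,585.97 + $3,469.70 = $12,055.67

$12,055.67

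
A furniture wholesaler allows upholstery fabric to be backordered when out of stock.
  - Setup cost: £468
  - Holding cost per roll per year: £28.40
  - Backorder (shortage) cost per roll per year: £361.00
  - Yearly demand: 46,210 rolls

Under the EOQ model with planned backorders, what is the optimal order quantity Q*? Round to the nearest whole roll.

1,282 rolls

Q* = √(2DS/H) · √((H + b)/b)
   = √(2 × 46,210 × 468 / 28.4) · √((28.4 + 361) / 361)
   = 1,234.090 × 1.0386 ≈ 1,281.71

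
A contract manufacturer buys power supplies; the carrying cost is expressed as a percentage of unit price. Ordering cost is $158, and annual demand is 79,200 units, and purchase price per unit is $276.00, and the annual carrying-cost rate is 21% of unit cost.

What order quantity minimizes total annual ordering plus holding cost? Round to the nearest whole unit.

Carrying cost H = $276 × 21% = $57.9600/unit/yr
Q* = √(2·D·S / H) = √(2·79,200·158 / 57.96) = √431,801.2 ≈ 657.12

657 units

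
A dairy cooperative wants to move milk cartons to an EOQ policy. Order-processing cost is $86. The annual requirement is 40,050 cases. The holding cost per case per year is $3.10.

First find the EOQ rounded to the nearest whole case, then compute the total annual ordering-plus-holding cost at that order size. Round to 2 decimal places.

$4,621.11

2DS/H = 2·40,050·86/3.1 = 2,222,129.03
EOQ = √2,222,129.03 ≈ 1,490.68 → Q = 1,491 cases
Annual ordering cost = (D/Q)·S = (40,050/1,491) × 86 = $2,310.06
Annual holding cost  = (Q/2)·H = (1,491/2) × 3.1 = $2,311.05
Total = $2,310.06 + $2,311.05 = $4,621.11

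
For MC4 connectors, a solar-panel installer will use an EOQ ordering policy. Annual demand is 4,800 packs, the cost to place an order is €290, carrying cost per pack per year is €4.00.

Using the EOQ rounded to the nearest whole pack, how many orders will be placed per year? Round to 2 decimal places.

Optimal lot size Q* = (2 × 4,800 × €290 / €4)^½ ≈ 834.27 → Q = 834
Orders per year = D/Q = 4,800 / 834 = 5.755

5.76 orders per year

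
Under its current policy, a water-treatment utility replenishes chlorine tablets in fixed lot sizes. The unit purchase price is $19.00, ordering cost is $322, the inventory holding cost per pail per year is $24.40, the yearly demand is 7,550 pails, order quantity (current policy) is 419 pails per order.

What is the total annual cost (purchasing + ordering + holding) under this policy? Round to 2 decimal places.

Orders/yr = 7,550/419 = 18.019; ordering cost = 18.019 × $322 = $5,802.15
Average inventory = 419/2 = 209.5; holding cost = 209.5 × $24.4 = $5,111.80
Purchase cost = D·C = 7,550 × 19 = $143,450.00
Total = $5,802.15 + $5,111.80 + $143,450.00 = $154,363.95

$154,363.95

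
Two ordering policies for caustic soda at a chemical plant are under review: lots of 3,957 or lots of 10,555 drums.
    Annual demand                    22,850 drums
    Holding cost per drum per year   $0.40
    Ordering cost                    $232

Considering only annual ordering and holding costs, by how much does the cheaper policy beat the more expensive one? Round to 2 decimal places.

$482.14

For each Q, cost = (D/Q)·S + (Q/2)·H.
TC(3,957) = (22,850/3,957)×232 + (3,957/2)×0.4 = $2,131.10
TC(10,555) = (22,850/10,555)×232 + (10,555/2)×0.4 = $2,613.25
Lots of 3,957 are cheaper by $482.14.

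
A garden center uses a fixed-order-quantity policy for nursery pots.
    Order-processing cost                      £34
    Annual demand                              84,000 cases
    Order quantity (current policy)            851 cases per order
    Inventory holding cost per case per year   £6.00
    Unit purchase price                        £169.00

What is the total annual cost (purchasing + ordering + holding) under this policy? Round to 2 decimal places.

£14,201,909.05

Annual ordering cost = (D/Q)·S = (84,000/851) × 34 = £3,356.05
Annual holding cost  = (Q/2)·H = (851/2) × 6 = £2,553.00
Purchase cost = D·C = 84,000 × 169 = £14,196,000.00
Total = £3,356.05 + £2,553.00 + £14,196,000.00 = £14,201,909.05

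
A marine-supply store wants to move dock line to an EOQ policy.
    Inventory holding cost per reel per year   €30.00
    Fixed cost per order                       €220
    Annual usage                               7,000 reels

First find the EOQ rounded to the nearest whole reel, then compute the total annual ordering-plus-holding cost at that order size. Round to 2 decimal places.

€9,612.50

Q* = √(2·D·S / H) = √(2·7,000·220 / 30) = √102,666.7 ≈ 320.42 → Q = 320 reels
Ordering: D/Q × S = 7,000/320 × €220 = €4,812.50
Holding:  Q/2 × H = 320/2 × €30 = €4,800.00
Total = €4,812.50 + €4,800.00 = €9,612.50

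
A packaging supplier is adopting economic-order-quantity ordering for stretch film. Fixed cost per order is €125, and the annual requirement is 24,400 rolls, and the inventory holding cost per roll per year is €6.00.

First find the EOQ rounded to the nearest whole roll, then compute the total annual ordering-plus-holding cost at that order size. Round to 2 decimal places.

Q* = √(2·D·S / H) = √(2·24,400·125 / 6) = √1,016,666.7 ≈ 1,008.30 → Q = 1,008 rolls
Orders/yr = 24,400/1,008 = 24.206; ordering cost = 24.206 × €125 = €3,025.79
Average inventory = 1,008/2 = 504; holding cost = 504 × €6 = €3,024.00
Total = €3,025.79 + €3,024.00 = €6,049.79

€6,049.79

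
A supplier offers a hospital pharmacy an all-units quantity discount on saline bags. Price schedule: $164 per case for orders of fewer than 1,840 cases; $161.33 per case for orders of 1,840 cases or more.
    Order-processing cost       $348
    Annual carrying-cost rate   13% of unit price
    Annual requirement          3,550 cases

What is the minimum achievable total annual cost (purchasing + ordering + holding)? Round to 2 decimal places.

H₁ = 13%×$164 = $21.3200;  H₂ = 13%×$161.33 = $20.9729
EOQ₁ = √(2×3,550×348/21.3200) = 340.43  (< 1,840, feasible at tier 1)
EOQ₂ = √(2×3,550×348/20.9729) = 343.23  (< 1,840 → use Q = 1,840 at tier-2 price)
TC(tier 1 (EOQ₁), Q≈340.4) = $589,457.92
TC(tier 2, Q≈1,840.0) = $592,687.98
Minimum at tier 1 (EOQ₁): $589,457.92

$589,457.92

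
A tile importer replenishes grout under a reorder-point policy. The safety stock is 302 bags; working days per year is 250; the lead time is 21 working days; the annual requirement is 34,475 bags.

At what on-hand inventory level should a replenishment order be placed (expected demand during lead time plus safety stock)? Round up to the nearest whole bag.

Daily demand d = 34,475 / 250 = 137.900 bags/day
Demand during lead time = 137.900 × 21 = 2,895.90
Reorder point = 2,895.90 + 302 = 3,197.90 → round up

3,198 bags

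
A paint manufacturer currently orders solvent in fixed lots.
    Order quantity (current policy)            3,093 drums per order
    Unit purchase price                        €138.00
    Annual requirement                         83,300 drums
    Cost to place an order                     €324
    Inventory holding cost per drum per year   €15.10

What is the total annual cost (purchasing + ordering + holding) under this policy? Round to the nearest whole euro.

Annual ordering cost = (D/Q)·S = (83,300/3,093) × 324 = €8,725.90
Annual holding cost  = (Q/2)·H = (3,093/2) × 15.1 = €23,352.15
Purchase cost = D·C = 83,300 × 138 = €11,495,400.00
Total = €8,725.90 + €23,352.15 + €11,495,400.00 = €11,527,478.05

€11,527,478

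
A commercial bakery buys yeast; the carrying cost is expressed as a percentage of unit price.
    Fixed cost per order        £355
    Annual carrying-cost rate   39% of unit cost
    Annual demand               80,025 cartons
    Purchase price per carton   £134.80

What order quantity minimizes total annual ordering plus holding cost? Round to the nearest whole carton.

1,040 cartons

Carrying cost H = £134.8 × 39% = £52.5720/carton/yr
EOQ = √(2DS/H) = √(2 × 80,025 × 355 / 52.572)
    = √(1,080,760.67) ≈ 1,039.60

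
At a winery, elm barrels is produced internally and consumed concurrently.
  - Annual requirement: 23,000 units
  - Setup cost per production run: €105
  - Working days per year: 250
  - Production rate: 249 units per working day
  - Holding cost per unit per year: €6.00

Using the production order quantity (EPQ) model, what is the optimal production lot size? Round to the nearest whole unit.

d = 23,000/250 = 92.0000 units/day;  effective holding cost H(1 − d/p) = 6·(1 − 92.0000/249) = 3.78313
Q* = √(2DS / H_eff) = √(2·23,000·105 / 3.78313) ≈ 1,129.92

1,130 units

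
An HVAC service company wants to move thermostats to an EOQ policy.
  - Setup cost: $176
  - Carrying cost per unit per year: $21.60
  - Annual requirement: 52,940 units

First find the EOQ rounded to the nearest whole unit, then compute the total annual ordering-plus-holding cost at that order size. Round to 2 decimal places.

EOQ = √(2DS/H) = √(2 × 52,940 × 176 / 21.6)
    = √(862,725.93) ≈ 928.83 → Q = 929 units
Orders/yr = 52,940/929 = 56.986; ordering cost = 56.986 × $176 = $10,029.54
Average inventory = 929/2 = 464.5; holding cost = 464.5 × $21.6 = $10,033.20
Total = $10,029.54 + $10,033.20 = $20,062.74

$20,062.74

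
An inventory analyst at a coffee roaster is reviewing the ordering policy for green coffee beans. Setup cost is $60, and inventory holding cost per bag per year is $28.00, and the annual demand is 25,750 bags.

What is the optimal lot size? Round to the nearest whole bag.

2DS/H = 2·25,750·60/28 = 110,357.14
EOQ = √110,357.14 ≈ 332.20

332 bags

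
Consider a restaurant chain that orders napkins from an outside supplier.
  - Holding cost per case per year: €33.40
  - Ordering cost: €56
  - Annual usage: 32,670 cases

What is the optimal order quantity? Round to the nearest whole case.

331 cases

Optimal lot size Q* = (2 × 32,670 × €56 / €33.4)^½ ≈ 330.99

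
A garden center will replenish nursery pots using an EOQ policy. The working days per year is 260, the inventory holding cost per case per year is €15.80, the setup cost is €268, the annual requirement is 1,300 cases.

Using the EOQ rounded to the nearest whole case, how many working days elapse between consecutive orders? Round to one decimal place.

42.0 days

Optimal lot size Q* = (2 × 1,300 × €268 / €15.8)^½ ≈ 210.00 → Q = 210 cases
T = Q/D × 260 days = 210/1,300 × 260 = 42.000 days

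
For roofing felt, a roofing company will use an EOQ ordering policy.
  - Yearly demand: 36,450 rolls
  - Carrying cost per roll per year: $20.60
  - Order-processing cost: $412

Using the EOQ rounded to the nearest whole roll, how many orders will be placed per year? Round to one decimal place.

EOQ = √(2DS/H) = √(2 × 36,450 × 412 / 20.6)
    = √(1,458,000.00) ≈ 1,207.48 → Q = 1,207
N = D/Q = 36,450/1,207 ≈ 30.199 orders/yr

30.2 orders per year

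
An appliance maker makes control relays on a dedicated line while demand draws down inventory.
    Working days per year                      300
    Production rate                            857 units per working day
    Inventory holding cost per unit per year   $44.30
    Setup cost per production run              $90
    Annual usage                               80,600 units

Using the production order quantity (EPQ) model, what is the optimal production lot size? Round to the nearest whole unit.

d = 80,600/300 = 268.6667 units/day;  effective holding cost H(1 − d/p) = 44.3·(1 − 268.6667/857) = 30.41210
Q* = √(2DS / H_eff) = √(2·80,600·90 / 30.41210) ≈ 690.69

691 units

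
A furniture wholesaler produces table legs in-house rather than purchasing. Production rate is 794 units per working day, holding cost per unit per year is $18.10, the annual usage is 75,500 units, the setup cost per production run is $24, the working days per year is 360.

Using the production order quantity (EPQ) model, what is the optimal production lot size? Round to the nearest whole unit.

d = 75,500/360 = 209.7222 units/day;  effective holding cost H(1 − d/p) = 18.1·(1 − 209.7222/794) = 13.31918
Q* = √(2DS / H_eff) = √(2·75,500·24 / 13.31918) ≈ 521.62

522 units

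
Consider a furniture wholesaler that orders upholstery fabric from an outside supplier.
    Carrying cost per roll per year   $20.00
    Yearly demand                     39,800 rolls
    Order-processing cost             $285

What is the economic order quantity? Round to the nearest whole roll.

Optimal lot size Q* = (2 × 39,800 × $285 / $20)^½ ≈ 1,065.04

1,065 rolls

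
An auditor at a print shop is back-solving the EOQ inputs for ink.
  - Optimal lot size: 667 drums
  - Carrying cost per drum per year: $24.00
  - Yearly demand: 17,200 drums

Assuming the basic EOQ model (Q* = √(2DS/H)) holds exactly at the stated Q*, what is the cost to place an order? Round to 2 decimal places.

$310.39

From Q* = √(2DS/H) ⇒ Q*² = 2DS/H.
S = Q²H / (2D) = 667² × 24 / (2 × 17,200) = 310.3877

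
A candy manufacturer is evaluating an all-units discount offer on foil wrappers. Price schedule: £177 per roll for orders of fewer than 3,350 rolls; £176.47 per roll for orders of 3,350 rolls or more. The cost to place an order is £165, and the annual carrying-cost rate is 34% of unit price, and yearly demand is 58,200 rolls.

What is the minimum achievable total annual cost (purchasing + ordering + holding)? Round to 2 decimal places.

£10,335,397.31

H₁ = 34%×£177 = £60.1800;  H₂ = 34%×£176.47 = £59.9998
EOQ₁ = √(2×58,200×165/60.1800) = 564.93  (< 3,350, feasible at tier 1)
EOQ₂ = √(2×58,200×165/59.9998) = 565.77  (< 3,350 → use Q = 3,350 at tier-2 price)
TC(tier 1 (EOQ₁), Q≈564.9) = £10,335,397.31
TC(tier 2, Q≈3,350.0) = £10,373,920.23
Minimum at tier 1 (EOQ₁): £10,335,397.31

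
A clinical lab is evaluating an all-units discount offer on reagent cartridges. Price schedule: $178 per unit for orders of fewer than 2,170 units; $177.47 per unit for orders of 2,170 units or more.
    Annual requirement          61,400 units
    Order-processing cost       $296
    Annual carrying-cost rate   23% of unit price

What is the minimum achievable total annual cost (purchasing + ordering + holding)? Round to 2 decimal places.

H₁ = 23%×$178 = $40.9400;  H₂ = 23%×$177.47 = $40.8181
EOQ₁ = √(2×61,400×296/40.9400) = 942.26  (< 2,170, feasible at tier 1)
EOQ₂ = √(2×61,400×296/40.8181) = 943.67  (< 2,170 → use Q = 2,170 at tier-2 price)
TC(tier 1 (EOQ₁), Q≈942.3) = $10,967,776.16
TC(tier 2, Q≈2,170.0) = $10,949,320.94
Minimum at tier 2: $10,949,320.94

$10,949,320.94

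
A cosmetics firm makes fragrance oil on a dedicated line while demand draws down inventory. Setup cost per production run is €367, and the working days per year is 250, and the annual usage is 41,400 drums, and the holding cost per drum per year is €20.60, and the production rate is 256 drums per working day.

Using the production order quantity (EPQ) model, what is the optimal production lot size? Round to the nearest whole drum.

Daily demand d = 41,400/250 = 165.600; p = 256; 1 − d/p = 0.35313
EPQ = √(2DS / (H(1 − d/p)))
    = √(2 × 41,400 × 367 / (20.6 × 0.35313)) ≈ 2,043.86

2,044 drums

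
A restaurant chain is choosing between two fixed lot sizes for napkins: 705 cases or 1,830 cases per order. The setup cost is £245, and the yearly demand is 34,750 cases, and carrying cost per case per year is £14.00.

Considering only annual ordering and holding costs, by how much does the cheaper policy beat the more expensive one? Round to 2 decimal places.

TC(Q) = (D/Q)S + (Q/2)H
TC(705) = (34,750/705)×245 + (705/2)×14 = £17,011.24
TC(1,830) = (34,750/1,830)×245 + (1,830/2)×14 = £17,462.32
Lots of 705 are cheaper by £451.08.

£451.08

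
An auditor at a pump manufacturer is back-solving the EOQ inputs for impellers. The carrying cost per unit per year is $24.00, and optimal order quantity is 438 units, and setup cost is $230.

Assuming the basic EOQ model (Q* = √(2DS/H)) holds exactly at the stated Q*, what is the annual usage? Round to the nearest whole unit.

10,009 units per year

Since Q* = (2DS/H)^½, squaring gives Q*²·H = 2DS.
D = Q²H / (2S) = 438² × 24 / (2 × 230) = 10,009.25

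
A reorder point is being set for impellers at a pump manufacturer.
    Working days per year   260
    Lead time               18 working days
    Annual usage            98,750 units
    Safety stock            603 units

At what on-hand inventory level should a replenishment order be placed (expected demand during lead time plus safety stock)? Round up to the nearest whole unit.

Daily demand d = 98,750 / 260 = 379.808 units/day
Demand during lead time = 379.808 × 18 = 6,836.54
Reorder point = 6,836.54 + 603 = 7,439.54 → round up

7,440 units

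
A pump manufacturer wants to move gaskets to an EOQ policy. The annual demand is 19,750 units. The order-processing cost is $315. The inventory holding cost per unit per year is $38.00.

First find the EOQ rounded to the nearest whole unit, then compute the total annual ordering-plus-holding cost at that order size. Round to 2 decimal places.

EOQ = √(2DS/H) = √(2 × 19,750 × 315 / 38)
    = √(327,434.21) ≈ 572.22 → Q = 572 units
Ordering: D/Q × S = 19,750/572 × $315 = $10,876.31
Holding:  Q/2 × H = 572/2 × $38 = $10,868.00
Total = $10,876.31 + $10,868.00 = $21,744.31

$21,744.31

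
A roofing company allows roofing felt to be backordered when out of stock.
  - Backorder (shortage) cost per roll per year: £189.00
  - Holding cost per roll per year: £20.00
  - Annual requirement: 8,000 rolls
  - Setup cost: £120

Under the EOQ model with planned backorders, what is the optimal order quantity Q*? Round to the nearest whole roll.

326 rolls

Basic EOQ = √(2·8,000·120/20) = 309.839
Backorder adjustment √((H+b)/b) = √((20+189)/189) = 1.0516
Q* = 309.839 × 1.0516 ≈ 325.82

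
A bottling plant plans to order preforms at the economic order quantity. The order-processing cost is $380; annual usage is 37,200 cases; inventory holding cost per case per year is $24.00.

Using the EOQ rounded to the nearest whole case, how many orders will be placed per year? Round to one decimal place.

EOQ = √(2DS/H) = √(2 × 37,200 × 380 / 24)
    = √(1,178,000.00) ≈ 1,085.36 → Q = 1,085
Orders per year = D/Q = 37,200 / 1,085 = 34.286

34.3 orders per year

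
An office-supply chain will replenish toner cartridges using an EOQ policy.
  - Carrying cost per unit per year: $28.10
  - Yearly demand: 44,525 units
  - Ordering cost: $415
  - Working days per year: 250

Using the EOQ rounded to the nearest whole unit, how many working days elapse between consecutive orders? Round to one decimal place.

EOQ = √(2DS/H) = √(2 × 44,525 × 415 / 28.1)
    = √(1,315,151.25) ≈ 1,146.80 → Q = 1,147 units
Days between orders = 250 / (D/Q) = 250 / 38.819 ≈ 6.440

6.4 days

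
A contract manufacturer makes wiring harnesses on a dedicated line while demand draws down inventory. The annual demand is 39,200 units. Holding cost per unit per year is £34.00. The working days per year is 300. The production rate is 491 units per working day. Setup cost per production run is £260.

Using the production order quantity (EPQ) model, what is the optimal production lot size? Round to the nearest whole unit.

904 units

Daily demand d = 39,200/300 = 130.667; p = 491; 1 − d/p = 0.73388
EPQ = √(2DS / (H(1 − d/p)))
    = √(2 × 39,200 × 260 / (34 × 0.73388)) ≈ 903.84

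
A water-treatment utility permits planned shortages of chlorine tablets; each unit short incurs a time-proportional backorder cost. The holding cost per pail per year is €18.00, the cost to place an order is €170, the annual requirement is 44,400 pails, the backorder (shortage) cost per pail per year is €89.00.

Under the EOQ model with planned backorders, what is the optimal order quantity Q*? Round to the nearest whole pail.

1,004 pails

Q* = √(2DS/H) · √((H + b)/b)
   = √(2 × 44,400 × 170 / 18) · √((18 + 89) / 89)
   = 915.787 × 1.0965 ≈ 1,004.13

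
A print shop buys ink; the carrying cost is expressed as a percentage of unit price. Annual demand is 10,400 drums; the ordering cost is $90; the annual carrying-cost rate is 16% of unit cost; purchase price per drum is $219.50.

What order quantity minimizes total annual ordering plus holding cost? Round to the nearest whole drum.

H = i·C = 0.16 × $219.5 = $35.1200 per drum-year
Optimal lot size Q* = (2 × 10,400 × $90 / $35.12)^½ ≈ 230.87

231 drums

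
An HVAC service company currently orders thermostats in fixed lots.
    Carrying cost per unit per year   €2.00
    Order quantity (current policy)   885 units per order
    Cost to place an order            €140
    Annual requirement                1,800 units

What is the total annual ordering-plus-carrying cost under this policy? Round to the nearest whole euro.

Annual ordering cost = (D/Q)·S = (1,800/885) × 140 = €284.75
Annual holding cost  = (Q/2)·H = (885/2) × 2 = €885.00
Total = €284.75 + €885.00 = €1,169.75

€1,170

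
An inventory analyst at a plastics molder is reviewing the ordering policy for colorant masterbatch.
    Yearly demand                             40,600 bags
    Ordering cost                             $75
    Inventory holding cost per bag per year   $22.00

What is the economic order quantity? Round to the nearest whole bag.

Optimal lot size Q* = (2 × 40,600 × $75 / $22)^½ ≈ 526.14

526 bags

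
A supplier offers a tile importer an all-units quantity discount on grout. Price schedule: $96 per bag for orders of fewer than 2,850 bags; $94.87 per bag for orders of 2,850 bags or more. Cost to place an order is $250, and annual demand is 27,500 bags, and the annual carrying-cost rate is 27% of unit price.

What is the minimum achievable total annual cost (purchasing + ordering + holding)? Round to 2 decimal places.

$2,647,838.51

H₁ = 27%×$96 = $25.9200;  H₂ = 27%×$94.87 = $25.6149
EOQ₁ = √(2×27,500×250/25.9200) = 728.34  (< 2,850, feasible at tier 1)
EOQ₂ = √(2×27,500×250/25.6149) = 732.66  (< 2,850 → use Q = 2,850 at tier-2 price)
TC(tier 1 (EOQ₁), Q≈728.3) = $2,658,878.56
TC(tier 2, Q≈2,850.0) = $2,647,838.51
Minimum at tier 2: $2,647,838.51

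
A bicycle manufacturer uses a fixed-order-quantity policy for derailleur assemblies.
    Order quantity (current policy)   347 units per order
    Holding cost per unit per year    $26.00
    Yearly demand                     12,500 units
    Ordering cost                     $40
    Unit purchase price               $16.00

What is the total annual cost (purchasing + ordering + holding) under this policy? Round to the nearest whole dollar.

Ordering: D/Q × S = 12,500/347 × $40 = $1,440.92
Holding:  Q/2 × H = 347/2 × $26 = $4,511.00
Purchase cost = D·C = 12,500 × 16 = $200,000.00
Total = $1,440.92 + $4,511.00 + $200,000.00 = $205,951.92

$205,952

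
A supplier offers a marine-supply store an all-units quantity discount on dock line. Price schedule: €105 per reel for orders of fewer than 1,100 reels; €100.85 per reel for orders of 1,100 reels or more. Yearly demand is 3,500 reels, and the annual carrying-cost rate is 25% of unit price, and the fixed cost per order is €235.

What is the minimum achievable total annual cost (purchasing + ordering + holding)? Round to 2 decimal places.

€367,589.60

H₁ = 25%×€105 = €26.2500;  H₂ = 25%×€100.85 = €25.2125
EOQ₁ = √(2×3,500×235/26.2500) = 250.33  (< 1,100, feasible at tier 1)
EOQ₂ = √(2×3,500×235/25.2125) = 255.43  (< 1,100 → use Q = 1,100 at tier-2 price)
TC(tier 1 (EOQ₁), Q≈250.3) = €374,071.24
TC(tier 2, Q≈1,100.0) = €367,589.60
Minimum at tier 2: €367,589.60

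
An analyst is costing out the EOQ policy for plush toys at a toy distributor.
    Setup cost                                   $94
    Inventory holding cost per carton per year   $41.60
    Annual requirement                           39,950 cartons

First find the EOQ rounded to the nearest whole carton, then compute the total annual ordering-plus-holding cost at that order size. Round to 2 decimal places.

EOQ = √(2DS/H) = √(2 × 39,950 × 94 / 41.6)
    = √(180,543.27) ≈ 424.90 → Q = 425 cartons
Orders/yr = 39,950/425 = 94.000; ordering cost = 94.000 × $94 = $8,836.00
Average inventory = 425/2 = 212.5; holding cost = 212.5 × $41.6 = $8,840.00
Total = $8,836.00 + $8,840.00 = $17,676.00

$17,676.00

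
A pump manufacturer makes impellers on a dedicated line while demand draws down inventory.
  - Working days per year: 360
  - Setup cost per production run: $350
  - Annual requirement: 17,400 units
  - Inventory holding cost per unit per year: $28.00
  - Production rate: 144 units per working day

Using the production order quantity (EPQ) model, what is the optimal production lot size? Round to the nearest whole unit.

d = 17,400/360 = 48.3333 units/day;  effective holding cost H(1 − d/p) = 28·(1 − 48.3333/144) = 18.60185
Q* = √(2DS / H_eff) = √(2·17,400·350 / 18.60185) ≈ 809.18

809 units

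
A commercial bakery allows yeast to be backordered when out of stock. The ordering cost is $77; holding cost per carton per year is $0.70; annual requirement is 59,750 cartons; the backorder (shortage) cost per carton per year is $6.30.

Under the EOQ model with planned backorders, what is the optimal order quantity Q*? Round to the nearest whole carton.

3,822 cartons

Q* = √(2DS/H) · √((H + b)/b)
   = √(2 × 59,750 × 77 / 0.7) · √((0.7 + 6.3) / 6.3)
   = 3,625.603 × 1.0541 ≈ 3,821.72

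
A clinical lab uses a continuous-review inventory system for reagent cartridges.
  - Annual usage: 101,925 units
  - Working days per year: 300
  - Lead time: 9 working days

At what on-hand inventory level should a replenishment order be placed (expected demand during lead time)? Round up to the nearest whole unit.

3,058 units

Daily demand d = 101,925 / 300 = 339.750 units/day
Demand during lead time = 339.750 × 9 = 3,057.75
Reorder point = 3,057.75 → round up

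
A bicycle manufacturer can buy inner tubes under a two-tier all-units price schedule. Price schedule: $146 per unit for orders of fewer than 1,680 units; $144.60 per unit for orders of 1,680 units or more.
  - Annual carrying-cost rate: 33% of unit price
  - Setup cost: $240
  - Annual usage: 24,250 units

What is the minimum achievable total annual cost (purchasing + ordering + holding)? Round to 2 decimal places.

$3,550,097.41

H₁ = 33%×$146 = $48.1800;  H₂ = 33%×$144.60 = $47.7180
EOQ₁ = √(2×24,250×240/48.1800) = 491.52  (< 1,680, feasible at tier 1)
EOQ₂ = √(2×24,250×240/47.7180) = 493.90  (< 1,680 → use Q = 1,680 at tier-2 price)
TC(tier 1 (EOQ₁), Q≈491.5) = $3,564,181.54
TC(tier 2, Q≈1,680.0) = $3,550,097.41
Minimum at tier 2: $3,550,097.41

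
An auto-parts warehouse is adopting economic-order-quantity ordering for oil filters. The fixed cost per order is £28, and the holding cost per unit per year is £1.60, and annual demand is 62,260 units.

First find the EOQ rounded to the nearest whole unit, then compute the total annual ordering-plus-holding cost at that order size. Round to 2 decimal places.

Q* = √(2·D·S / H) = √(2·62,260·28 / 1.6) = √2,179,100.0 ≈ 1,476.18 → Q = 1,476 units
Ordering: D/Q × S = 62,260/1,476 × £28 = £1,181.08
Holding:  Q/2 × H = 1,476/2 × £1.6 = £1,180.80
Total = £1,181.08 + £1,180.80 = £2,361.88

£2,361.88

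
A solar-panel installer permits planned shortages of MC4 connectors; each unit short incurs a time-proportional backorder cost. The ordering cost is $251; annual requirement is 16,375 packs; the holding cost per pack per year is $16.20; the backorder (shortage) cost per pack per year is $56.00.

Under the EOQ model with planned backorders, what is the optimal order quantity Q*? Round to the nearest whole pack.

809 packs

Q* = √(2DS/H) · √((H + b)/b)
   = √(2 × 16,375 × 251 / 16.2) · √((16.2 + 56) / 56)
   = 712.336 × 1.1355 ≈ 808.83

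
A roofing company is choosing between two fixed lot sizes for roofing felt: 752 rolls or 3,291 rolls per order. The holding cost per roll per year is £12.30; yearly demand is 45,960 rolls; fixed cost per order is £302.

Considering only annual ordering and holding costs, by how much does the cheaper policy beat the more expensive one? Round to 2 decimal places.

For each Q, cost = (D/Q)·S + (Q/2)·H.
TC(752) = (45,960/752)×302 + (752/2)×12.3 = £23,082.14
TC(3,291) = (45,960/3,291)×302 + (3,291/2)×12.3 = £24,457.19
Lots of 752 are cheaper by £1,375.05.

£1,375.05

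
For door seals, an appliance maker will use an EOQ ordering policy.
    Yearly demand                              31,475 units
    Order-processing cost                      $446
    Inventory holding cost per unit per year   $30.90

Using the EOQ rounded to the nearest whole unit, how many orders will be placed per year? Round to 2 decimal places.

Optimal lot size Q* = (2 × 31,475 × $446 / $30.9)^½ ≈ 953.20 → Q = 953
Orders per year = D/Q = 31,475 / 953 = 33.027

33.03 orders per year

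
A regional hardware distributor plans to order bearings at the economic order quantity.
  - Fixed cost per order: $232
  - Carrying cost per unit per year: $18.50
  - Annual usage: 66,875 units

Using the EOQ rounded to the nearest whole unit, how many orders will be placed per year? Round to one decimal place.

51.6 orders per year

Optimal lot size Q* = (2 × 66,875 × $232 / $18.5)^½ ≈ 1,295.11 → Q = 1,295
N = D/Q = 66,875/1,295 ≈ 51.641 orders/yr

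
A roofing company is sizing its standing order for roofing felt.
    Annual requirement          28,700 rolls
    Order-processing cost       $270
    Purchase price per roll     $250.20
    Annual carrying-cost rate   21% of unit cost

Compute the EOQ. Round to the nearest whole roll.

543 rolls

H = i·C = 0.21 × $250.2 = $52.5420 per roll-year
2DS/H = 2·28,700·270/52.542 = 294,964.03
EOQ = √294,964.03 ≈ 543.11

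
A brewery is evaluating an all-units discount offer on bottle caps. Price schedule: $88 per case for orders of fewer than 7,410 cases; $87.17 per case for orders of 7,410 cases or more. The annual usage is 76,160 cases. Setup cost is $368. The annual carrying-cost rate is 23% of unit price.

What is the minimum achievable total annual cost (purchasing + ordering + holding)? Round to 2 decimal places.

$6,716,931.42

H₁ = 23%×$88 = $20.2400;  H₂ = 23%×$87.17 = $20.0491
EOQ₁ = √(2×76,160×368/20.2400) = 1,664.17  (< 7,410, feasible at tier 1)
EOQ₂ = √(2×76,160×368/20.0491) = 1,672.07  (< 7,410 → use Q = 7,410 at tier-2 price)
TC(tier 1 (EOQ₁), Q≈1,664.2) = $6,735,762.76
TC(tier 2, Q≈7,410.0) = $6,716,931.42
Minimum at tier 2: $6,716,931.42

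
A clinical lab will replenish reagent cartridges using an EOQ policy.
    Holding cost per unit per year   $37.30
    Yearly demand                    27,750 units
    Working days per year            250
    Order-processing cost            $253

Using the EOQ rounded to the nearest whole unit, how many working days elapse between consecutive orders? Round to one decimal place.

5.5 days

Q* = √(2·D·S / H) = √(2·27,750·253 / 37.3) = √376,447.7 ≈ 613.55 → Q = 614 units
Days between orders = 250 / (D/Q) = 250 / 45.195 ≈ 5.532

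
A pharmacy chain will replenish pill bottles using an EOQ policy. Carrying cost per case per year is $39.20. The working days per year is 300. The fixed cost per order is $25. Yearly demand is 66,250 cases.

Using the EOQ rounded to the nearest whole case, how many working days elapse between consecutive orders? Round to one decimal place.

1.3 days

Q* = √(2·D·S / H) = √(2·66,250·25 / 39.2) = √84,502.6 ≈ 290.69 → Q = 291 cases
Cycle time = (working days × Q)/D = (300 × 291) / 66,250 = 1.318 days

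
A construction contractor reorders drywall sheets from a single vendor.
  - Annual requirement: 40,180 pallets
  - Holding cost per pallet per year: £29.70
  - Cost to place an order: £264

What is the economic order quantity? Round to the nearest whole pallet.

Optimal lot size Q* = (2 × 40,180 × £264 / £29.7)^½ ≈ 845.17

845 pallets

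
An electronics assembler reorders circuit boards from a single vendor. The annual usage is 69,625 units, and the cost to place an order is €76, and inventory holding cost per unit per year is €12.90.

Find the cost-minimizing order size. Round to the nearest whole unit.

Optimal lot size Q* = (2 × 69,625 × €76 / €12.9)^½ ≈ 905.75

906 units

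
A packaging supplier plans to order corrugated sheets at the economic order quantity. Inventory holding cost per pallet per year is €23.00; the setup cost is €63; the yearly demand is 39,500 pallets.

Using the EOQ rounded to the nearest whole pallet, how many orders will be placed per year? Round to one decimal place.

2DS/H = 2·39,500·63/23 = 216,391.30
EOQ = √216,391.30 ≈ 465.18 → Q = 465
N = D/Q = 39,500/465 ≈ 84.946 orders/yr

84.9 orders per year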